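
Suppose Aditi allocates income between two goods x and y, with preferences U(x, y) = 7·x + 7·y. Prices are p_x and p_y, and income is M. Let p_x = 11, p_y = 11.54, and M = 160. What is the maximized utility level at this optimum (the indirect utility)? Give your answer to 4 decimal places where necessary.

Perfect substitutes: compare marginal utility per dollar. 7/p_x vs 7/p_y → 0.6364 vs 0.6066.
x gives more utility per dollar, so spend all income on x: x* = M/p_x, y* = 0.
Numerically: x* = 14.5455, y* = 0.
Utility at the optimum: U(14.5455, 0) = 101.8182.

V = 101.8182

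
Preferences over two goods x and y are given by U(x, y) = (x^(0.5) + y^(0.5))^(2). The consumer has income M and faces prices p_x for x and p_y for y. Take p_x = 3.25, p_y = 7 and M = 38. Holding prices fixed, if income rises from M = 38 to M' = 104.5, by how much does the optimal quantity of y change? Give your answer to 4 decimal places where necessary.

Δy* = 3.0122

From the CES first-order condition, (y/x)^(0.5) = p_x/p_y.
Solve for the ratio: y/x = [p_x/p_y]^(2).
With the ratio pinned down, the budget gives x* = M/(p_x + p_y·(y/x)) and y* = (y/x)·x*.
Numerically y/x = 0.215561, so x* = 38/(3.25 + 7·0.215561) = 7.985 and y* = 0.215561·7.985 = 1.7213.
At M' = 104.5: y* = 4.7334. Change: 4.7334 − 1.7213 = 3.0122.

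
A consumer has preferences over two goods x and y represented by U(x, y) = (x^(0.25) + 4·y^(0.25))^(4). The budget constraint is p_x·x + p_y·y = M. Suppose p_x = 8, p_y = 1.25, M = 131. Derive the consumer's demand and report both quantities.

x* = 1.2804, y* = 96.6054

Substitute y = (y/x)·x into the budget: x* = M/(p_x + p_y·(y/x)).
Numerically y/x = 75.448965, so x* = 131/(8 + 1.25·75.448965) = 1.2804 and y* = 75.448965·1.2804 = 96.6054.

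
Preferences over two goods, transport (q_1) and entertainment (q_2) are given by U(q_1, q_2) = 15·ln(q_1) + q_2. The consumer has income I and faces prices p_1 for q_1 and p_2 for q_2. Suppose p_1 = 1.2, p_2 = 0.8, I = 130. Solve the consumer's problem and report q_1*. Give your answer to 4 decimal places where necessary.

Set MRS = p_1/p_2: (15/q_1)/1 = p_1/p_2.
So q_1*(p_1,p_2) = 15·p_2/p_1, independent of income; and q_2* = (I − 15·p_2)/p_2.
At the given prices: q_1* = 15·0.8/1.2 = 10.

q_1* = 10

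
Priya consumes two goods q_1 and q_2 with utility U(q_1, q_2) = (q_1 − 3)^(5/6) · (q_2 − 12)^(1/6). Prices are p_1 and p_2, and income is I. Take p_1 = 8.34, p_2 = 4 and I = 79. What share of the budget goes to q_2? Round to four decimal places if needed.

share on q_2 = 0.6202

Discretionary income = 79 − 3·8.34 − 12·4 = 5.98; q_1* = 3 + 5/6·5.98/8.34 = 3.5975; q_2* = 12 + 1/6·5.98/4 = 12.2492.
Expenditure on q_2: 4·12.2492 = 48.9967; share = 0.6202.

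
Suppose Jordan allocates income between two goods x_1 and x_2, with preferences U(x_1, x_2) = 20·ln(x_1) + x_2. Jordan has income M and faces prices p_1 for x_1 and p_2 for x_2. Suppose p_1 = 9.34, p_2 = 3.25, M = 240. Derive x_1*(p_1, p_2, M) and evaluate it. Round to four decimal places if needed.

x_1* = 6.9593

MU_x_1 = 20/x_1, MU_x_2 = 1. Tangency: 20/x_1 = p_1/p_2.
So x_1*(p_1,p_2) = 20·p_2/p_1, independent of income; and x_2* = (M − 20·p_2)/p_2.
At the given prices: x_1* = 20·3.25/9.34 = 6.9593.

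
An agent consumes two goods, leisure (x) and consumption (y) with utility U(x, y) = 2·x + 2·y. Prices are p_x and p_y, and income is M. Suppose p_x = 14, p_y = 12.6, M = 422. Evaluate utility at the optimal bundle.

V = 66.9841

Perfect substitutes: compare marginal utility per dollar. 2/p_x vs 2/p_y → 0.1429 vs 0.1587.
y gives more utility per dollar, so spend all income on y: y* = M/p_y, x* = 0.
Numerically: x* = 0, y* = 33.4921.
Utility at the optimum: U(0, 33.4921) = 66.9841.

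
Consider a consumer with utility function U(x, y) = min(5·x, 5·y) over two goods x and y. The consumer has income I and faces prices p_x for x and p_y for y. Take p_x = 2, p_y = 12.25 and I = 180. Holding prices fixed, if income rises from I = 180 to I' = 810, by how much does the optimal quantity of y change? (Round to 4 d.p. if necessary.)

Here 5·2 + 5·12.25 = 71.25, giving y* = 12.6316.
At I' = 810: y* = 56.8421. Change: 56.8421 − 12.6316 = 44.2105.

Δy* = 44.2105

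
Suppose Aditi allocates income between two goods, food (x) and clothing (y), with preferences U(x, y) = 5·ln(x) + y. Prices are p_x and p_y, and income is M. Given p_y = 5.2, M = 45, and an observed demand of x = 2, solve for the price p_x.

Set MRS = p_x/p_y: (5/x)/1 = p_x/p_y.
So x*(p_x,p_y) = 5·p_y/p_x, independent of income; and y* = (M − 5·p_y)/p_y.
Set x* = 2 in the demand function and solve for p_x: p_x = 13.

p_x = 13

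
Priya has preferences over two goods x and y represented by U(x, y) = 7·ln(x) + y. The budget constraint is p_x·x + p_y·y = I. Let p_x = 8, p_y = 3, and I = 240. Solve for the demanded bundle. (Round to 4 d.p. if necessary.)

MU_x = 7/x, MU_y = 1. Tangency: 7/x = p_x/p_y.
So x*(p_x,p_y) = 7·p_y/p_x, independent of income; and y* = (I − 7·p_y)/p_y.
At the given prices: x* = 7·3/8 = 2.625, and y* = 73.

x* = 2.625, y* = 73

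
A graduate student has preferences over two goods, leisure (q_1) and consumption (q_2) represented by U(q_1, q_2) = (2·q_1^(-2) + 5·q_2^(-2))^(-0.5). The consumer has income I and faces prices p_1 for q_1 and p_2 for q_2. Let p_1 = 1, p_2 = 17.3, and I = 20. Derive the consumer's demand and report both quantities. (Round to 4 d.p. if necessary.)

q_1* = 1.9844, q_2* = 1.0414

With the ratio pinned down, the budget gives q_1* = I/(p_1 + p_2·(q_2/q_1)) and q_2* = (q_2/q_1)·q_1*.
Numerically q_2/q_1 = 0.524765, so q_1* = 20/(1 + 17.3·0.524765) = 1.9844 and q_2* = 0.524765·1.9844 = 1.0414.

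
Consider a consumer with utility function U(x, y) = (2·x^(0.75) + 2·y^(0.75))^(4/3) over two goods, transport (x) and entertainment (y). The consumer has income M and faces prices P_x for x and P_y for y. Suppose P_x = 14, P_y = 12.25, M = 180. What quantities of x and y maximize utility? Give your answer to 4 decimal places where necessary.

From the CES first-order condition, (y/x)^(0.25) = P_x/P_y.
Hence y/x = (P_x/P_y)^(1/(0.25)), i.e. raised to the 4 power.
Substitute y = (y/x)·x into the budget: x* = M/(P_x + P_y·(y/x)).
Numerically y/x = 1.705956, so x* = 180/(14 + 12.25·1.705956) = 5.1579 and y* = 1.705956·5.1579 = 8.7991.

x* = 5.1579, y* = 8.7991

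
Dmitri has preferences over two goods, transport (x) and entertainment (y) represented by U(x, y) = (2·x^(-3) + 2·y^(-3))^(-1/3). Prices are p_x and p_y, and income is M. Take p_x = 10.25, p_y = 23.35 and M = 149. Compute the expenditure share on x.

share on x = 0.3504

MU_x ∝ 2·x^(-4), MU_y ∝ 2·y^(-4), so MRS = (y/x)^(4) = p_x/p_y.
Solve for the ratio: y/x = [p_x/p_y]^(0.25).
Substitute y = (y/x)·x into the budget: x* = M/(p_x + p_y·(y/x)).
Numerically y/x = 0.813972, so x* = 149/(10.25 + 23.35·0.813972) = 5.0929 and y* = 0.813972·5.0929 = 4.1455.
Expenditure on x: 10.25·5.0929 = 52.2025; share = 0.3504.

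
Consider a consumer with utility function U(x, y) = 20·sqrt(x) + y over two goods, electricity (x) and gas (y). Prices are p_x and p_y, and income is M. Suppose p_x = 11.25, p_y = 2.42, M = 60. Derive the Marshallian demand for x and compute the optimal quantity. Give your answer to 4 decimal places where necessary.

x* = 4.6273

Utility is quasi-linear in y; the FOC for x is 10/√x = p_x/p_y.
Thus x* = (10·p_y/p_x)² — independent of M — with the rest of income spent on y.
Plugging in: x* = (10·2.42/11.25)² = 4.6273.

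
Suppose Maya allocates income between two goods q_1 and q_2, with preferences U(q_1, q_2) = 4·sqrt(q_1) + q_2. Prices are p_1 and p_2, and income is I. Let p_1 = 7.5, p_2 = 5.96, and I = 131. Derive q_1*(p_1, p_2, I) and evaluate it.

q_1* = 2.526

Utility is quasi-linear in q_2; the FOC for q_1 is 2/√q_1 = p_1/p_2.
Thus q_1* = (2·p_2/p_1)² — independent of I — with the rest of income spent on q_2.
Plugging in: q_1* = (2·5.96/7.5)² = 2.526.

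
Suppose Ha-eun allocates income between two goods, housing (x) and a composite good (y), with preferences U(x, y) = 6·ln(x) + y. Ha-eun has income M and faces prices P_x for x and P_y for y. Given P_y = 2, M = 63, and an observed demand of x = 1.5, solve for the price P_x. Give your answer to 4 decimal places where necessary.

MU_x = 6/x, MU_y = 1. Tangency: 6/x = P_x/P_y.
So x*(P_x,P_y) = 6·P_y/P_x, independent of income; and y* = (M − 6·P_y)/P_y.
Set x* = 1.5 in the demand function and solve for P_x: P_x = 8.

P_x = 8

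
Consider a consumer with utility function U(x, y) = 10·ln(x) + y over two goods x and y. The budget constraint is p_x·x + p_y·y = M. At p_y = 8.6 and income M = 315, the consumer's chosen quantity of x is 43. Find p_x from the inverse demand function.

p_x = 2

Set MRS = p_x/p_y: (10/x)/1 = p_x/p_y.
So x*(p_x,p_y) = 10·p_y/p_x, independent of income; and y* = (M − 10·p_y)/p_y.
Set x* = 43 in the demand function and solve for p_x: p_x = 2.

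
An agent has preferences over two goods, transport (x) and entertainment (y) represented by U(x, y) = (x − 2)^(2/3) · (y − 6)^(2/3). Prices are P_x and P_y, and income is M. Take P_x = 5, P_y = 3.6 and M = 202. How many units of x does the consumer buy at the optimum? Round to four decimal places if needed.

This is Cobb-Douglas in (x−2, y−6): tangency gives 2/3·P_y·(y−6) = 2/3·P_x·(x−2).
After buying the subsistence bundle (2, 6), a share 0.5 of the remaining income goes to x: x* = 2 + 0.5·(M − 2P_x − 6P_y)/P_x.
Discretionary income = 202 − 2·5 − 6·3.6 = 170.4; x* = 2 + 0.5·170.4/5 = 19.04.

x* = 19.04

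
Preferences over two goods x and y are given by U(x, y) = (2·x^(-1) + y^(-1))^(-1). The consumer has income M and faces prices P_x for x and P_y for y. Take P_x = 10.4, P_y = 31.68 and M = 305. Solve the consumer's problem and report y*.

MRS = MU_x/MU_y = 2·(y/x)^(2). Set equal to P_x/P_y.
Solve for the ratio: y/x = [(1/2)·P_x/P_y]^(0.5).
Substitute y = (y/x)·x into the budget: x* = M/(P_x + P_y·(y/x)).
Numerically y/x = 0.405144, so x* = 305/(10.4 + 31.68·0.405144) = 13.1268 and y* = 0.405144·13.1268 = 5.3182.

y* = 5.3182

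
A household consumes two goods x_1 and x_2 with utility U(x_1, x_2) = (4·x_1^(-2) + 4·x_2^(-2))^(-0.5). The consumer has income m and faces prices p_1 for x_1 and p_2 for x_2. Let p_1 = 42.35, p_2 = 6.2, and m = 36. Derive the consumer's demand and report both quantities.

MU_x_1 ∝ 4·x_1^(-3), MU_x_2 ∝ 4·x_2^(-3), so MRS = (x_2/x_1)^(3) = p_1/p_2.
Hence x_2/x_1 = (p_1/p_2)^(1/(3)), i.e. raised to the 1/3 power.
Substitute x_2 = (x_2/x_1)·x_1 into the budget: x_1* = m/(p_1 + p_2·(x_2/x_1)).
Numerically x_2/x_1 = 1.897378, so x_1* = 36/(42.35 + 6.2·1.897378) = 0.6653 and x_2* = 1.897378·0.6653 = 1.2623.

x_1* = 0.6653, x_2* = 1.2623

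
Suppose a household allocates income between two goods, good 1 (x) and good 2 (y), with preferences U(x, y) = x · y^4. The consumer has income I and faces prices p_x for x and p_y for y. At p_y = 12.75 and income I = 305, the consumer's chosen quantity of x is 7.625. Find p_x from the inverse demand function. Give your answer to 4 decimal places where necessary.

p_x = 8

MU_x/MU_y = (y)/(4·x); tangency sets this equal to p_x/p_y.
So p_y·y = 4·p_x·x; combined with the budget, a share 0.2 of income goes to x.
Demand: x*(p_x,p_y,I) = 0.2·I/p_x and y* = 0.8·I/p_y.
Set x* = 7.625 in the demand function and solve for p_x: p_x = 8.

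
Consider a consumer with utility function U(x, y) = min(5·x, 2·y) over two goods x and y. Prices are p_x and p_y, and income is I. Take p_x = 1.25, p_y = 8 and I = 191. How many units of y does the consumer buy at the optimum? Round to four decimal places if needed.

y* = 22.4706

Here 2·1.25 + 5·8 = 42.5, giving y* = 22.4706.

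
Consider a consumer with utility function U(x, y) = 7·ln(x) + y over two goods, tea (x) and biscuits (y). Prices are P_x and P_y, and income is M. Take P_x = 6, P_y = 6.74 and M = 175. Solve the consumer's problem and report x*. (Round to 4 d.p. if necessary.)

x* = 7.8633

MU_x = 7/x, MU_y = 1. Tangency: 7/x = P_x/P_y.
So x*(P_x,P_y) = 7·P_y/P_x, independent of income; and y* = (M − 7·P_y)/P_y.
At the given prices: x* = 7·6.74/6 = 7.8633.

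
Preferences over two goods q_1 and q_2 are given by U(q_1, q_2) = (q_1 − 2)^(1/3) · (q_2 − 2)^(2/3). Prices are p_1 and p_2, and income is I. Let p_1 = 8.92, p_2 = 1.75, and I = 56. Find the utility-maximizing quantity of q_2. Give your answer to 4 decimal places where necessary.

This is Cobb-Douglas in (q_1−2, q_2−2): tangency gives 1/3·p_2·(q_2−2) = 2/3·p_1·(q_1−2).
Substituting into the budget: q_1* = 2 + 1/3·(I − 2·p_1 − 2·p_2)/p_1, and q_2* = 2 + 2/3·(…)/p_2.
Discretionary income = 56 − 2·8.92 − 2·1.75 = 34.66; q_2* = 2 + 2/3·34.66/1.75 = 15.2038.

q_2* = 15.2038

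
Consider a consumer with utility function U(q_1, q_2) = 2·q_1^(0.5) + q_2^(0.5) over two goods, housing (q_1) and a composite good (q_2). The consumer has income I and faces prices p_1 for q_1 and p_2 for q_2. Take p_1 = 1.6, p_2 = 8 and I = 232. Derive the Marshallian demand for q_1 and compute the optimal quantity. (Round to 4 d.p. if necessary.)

q_1* = 138.0952

With the ratio pinned down, the budget gives q_1* = I/(p_1 + p_2·(q_2/q_1)) and q_2* = (q_2/q_1)·q_1*.
Numerically q_2/q_1 = 0.01, so q_1* = 232/(1.6 + 8·0.01) = 138.0952.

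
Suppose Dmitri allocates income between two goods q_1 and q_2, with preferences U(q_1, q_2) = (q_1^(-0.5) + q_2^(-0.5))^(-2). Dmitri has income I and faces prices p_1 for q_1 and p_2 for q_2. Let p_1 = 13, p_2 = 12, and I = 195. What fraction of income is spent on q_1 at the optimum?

From the CES first-order condition, (q_2/q_1)^(1.5) = p_1/p_2.
Hence q_2/q_1 = (p_1/p_2)^(1/(1.5)), i.e. raised to the 2/3 power.
Substitute q_2 = (q_2/q_1)·q_1 into the budget: q_1* = I/(p_1 + p_2·(q_2/q_1)).
Numerically q_2/q_1 = 1.054811, so q_1* = 195/(13 + 12·1.054811) = 7.6 and q_2* = 1.054811·7.6 = 8.0166.
Expenditure on q_1: 13·7.6 = 98.8006; share = 0.5067.

share on q_1 = 0.5067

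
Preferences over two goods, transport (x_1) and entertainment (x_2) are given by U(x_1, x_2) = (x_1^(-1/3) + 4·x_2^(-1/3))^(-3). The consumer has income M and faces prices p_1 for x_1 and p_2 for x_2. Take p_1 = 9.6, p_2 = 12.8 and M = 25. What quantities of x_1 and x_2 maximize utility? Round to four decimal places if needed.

MU_x_1 ∝ x_1^(-4/3), MU_x_2 ∝ 4·x_2^(-4/3), so MRS = (1/4)·(x_2/x_1)^(4/3) = p_1/p_2.
Hence x_2/x_1 = (4·p_1/p_2)^(1/(4/3)), i.e. raised to the 0.75 power.
Substitute x_2 = (x_2/x_1)·x_1 into the budget: x_1* = M/(p_1 + p_2·(x_2/x_1)).
Numerically x_2/x_1 = 2.279507, so x_1* = 25/(9.6 + 12.8·2.279507) = 0.6447 and x_2* = 2.279507·0.6447 = 1.4696.

x_1* = 0.6447, x_2* = 1.4696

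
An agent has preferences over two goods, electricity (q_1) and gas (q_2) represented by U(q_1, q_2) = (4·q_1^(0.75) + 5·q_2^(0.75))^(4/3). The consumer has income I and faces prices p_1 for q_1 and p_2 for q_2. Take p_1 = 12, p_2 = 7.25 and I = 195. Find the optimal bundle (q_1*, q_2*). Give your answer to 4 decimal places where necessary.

q_1* = 1.3463, q_2* = 24.6683

MU_q_1 ∝ 4·q_1^(-0.25), MU_q_2 ∝ 5·q_2^(-0.25), so MRS = (4/5)·(q_2/q_1)^(0.25) = p_1/p_2.
Hence q_2/q_1 = ((5/4)·p_1/p_2)^(1/(0.25)), i.e. raised to the 4 power.
Substitute q_2 = (q_2/q_1)·q_1 into the budget: q_1* = I/(p_1 + p_2·(q_2/q_1)).
Numerically q_2/q_1 = 18.323693, so q_1* = 195/(12 + 7.25·18.323693) = 1.3463 and q_2* = 18.323693·1.3463 = 24.6683.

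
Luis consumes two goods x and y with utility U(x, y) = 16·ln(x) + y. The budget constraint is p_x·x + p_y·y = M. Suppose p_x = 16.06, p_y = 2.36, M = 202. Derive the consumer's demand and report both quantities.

MU_x = 16/x, MU_y = 1. Tangency: 16/x = p_x/p_y.
So x*(p_x,p_y) = 16·p_y/p_x, independent of income; and y* = (M − 16·p_y)/p_y.
At the given prices: x* = 16·2.36/16.06 = 2.3512, and y* = 69.5932.

x* = 2.3512, y* = 69.5932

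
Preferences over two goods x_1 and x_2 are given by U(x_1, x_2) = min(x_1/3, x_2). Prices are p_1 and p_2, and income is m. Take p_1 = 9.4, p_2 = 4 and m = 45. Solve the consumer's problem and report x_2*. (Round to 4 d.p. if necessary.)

With perfect complements, no substitution: consume in ratio x_1:x_2 = 3:1.
Budget: p_1·x_1 + p_2·(1/3)·x_1 = m, so (3·p_1 + p_2)·x_1 = 3·m.
Demand: x_1*(p_1,p_2,m) = 3·m/(3·p_1 + p_2), x_2* = m/(3·p_1 + p_2).
Here 3·9.4 + 4 = 32.2, giving x_2* = 1.3975.

x_2* = 1.3975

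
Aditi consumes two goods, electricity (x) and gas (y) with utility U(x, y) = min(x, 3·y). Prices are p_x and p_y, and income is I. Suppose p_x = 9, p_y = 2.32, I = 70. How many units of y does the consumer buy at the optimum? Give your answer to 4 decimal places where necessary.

Leontief preferences: the optimum is at the kink where x/3 = y/1, i.e. y = (1/3)·x.
Budget: p_x·x + p_y·(1/3)·x = I, so (3·p_x + p_y)·x = 3·I.
Demand: x*(p_x,p_y,I) = 3·I/(3·p_x + p_y), y* = I/(3·p_x + p_y).
Here 3·9 + 2.32 = 29.32, giving y* = 2.3874.

y* = 2.3874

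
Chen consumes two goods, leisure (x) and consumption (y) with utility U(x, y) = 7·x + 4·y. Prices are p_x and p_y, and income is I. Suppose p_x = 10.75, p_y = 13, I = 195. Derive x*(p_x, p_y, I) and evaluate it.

Perfect substitutes: compare marginal utility per dollar. 7/p_x vs 4/p_y → 0.6512 vs 0.3077.
x gives more utility per dollar, so spend all income on x: x* = I/p_x, y* = 0.
Numerically: x* = 18.1395, y* = 0.

x* = 18.1395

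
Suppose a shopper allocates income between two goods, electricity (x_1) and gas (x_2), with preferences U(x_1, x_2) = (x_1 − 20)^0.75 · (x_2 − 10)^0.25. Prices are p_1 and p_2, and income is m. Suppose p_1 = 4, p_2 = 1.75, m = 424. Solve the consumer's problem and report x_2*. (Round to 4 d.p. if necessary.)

x_2* = 56.6429

Substituting into the budget: x_1* = 20 + 0.75·(m − 20·p_1 − 10·p_2)/p_1, and x_2* = 10 + 0.25·(…)/p_2.
Discretionary income = 424 − 20·4 − 10·1.75 = 326.5; x_2* = 10 + 0.25·326.5/1.75 = 56.6429.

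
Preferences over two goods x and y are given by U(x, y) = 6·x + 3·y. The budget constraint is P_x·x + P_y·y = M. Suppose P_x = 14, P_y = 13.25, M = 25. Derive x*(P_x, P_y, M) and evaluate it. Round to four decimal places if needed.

x* = 1.7857

Perfect substitutes: compare marginal utility per dollar. 6/P_x vs 3/P_y → 0.4286 vs 0.2264.
x gives more utility per dollar, so spend all income on x: x* = M/P_x, y* = 0.
Numerically: x* = 1.7857, y* = 0.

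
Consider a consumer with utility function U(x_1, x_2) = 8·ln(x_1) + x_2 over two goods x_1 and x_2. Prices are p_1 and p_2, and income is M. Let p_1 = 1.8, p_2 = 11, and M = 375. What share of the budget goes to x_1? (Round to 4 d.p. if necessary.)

So x_1*(p_1,p_2) = 8·p_2/p_1, independent of income; and x_2* = (M − 8·p_2)/p_2.
At the given prices: x_1* = 8·11/1.8 = 48.8889, and x_2* = 26.0909.
Expenditure on x_1: 1.8·48.8889 = 88; share = 0.2347.

share on x_1 = 0.2347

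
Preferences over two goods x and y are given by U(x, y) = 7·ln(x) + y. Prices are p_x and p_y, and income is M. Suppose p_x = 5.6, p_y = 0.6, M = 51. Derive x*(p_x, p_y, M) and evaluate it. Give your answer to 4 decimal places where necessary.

x* = 0.75

Set MRS = p_x/p_y: (7/x)/1 = p_x/p_y.
So x*(p_x,p_y) = 7·p_y/p_x, independent of income; and y* = (M − 7·p_y)/p_y.
At the given prices: x* = 7·0.6/5.6 = 0.75.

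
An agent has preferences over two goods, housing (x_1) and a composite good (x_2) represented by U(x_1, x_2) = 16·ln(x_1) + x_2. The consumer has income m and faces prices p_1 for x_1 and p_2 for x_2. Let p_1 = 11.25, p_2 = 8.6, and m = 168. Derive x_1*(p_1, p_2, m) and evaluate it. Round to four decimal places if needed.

x_1* = 12.2311

Set MRS = p_1/p_2: (16/x_1)/1 = p_1/p_2.
So x_1*(p_1,p_2) = 16·p_2/p_1, independent of income; and x_2* = (m − 16·p_2)/p_2.
At the given prices: x_1* = 16·8.6/11.25 = 12.2311.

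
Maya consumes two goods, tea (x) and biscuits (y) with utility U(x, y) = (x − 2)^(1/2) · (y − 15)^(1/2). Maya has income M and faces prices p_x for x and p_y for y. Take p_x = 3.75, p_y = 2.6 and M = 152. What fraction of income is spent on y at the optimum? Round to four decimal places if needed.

share on y = 0.6036

MRS = (y−15)/(x−2). Tangency with p_x/p_y gives y−15 = (p_x/p_y)·(x−2).
Substituting into the budget: x* = 2 + 0.5·(M − 2·p_x − 15·p_y)/p_x, and y* = 15 + 0.5·(…)/p_y.
Discretionary income = 152 − 2·3.75 − 15·2.6 = 105.5; x* = 2 + 0.5·105.5/3.75 = 16.0667; y* = 15 + 0.5·105.5/2.6 = 35.2885.
Expenditure on y: 2.6·35.2885 = 91.75; share = 0.6036.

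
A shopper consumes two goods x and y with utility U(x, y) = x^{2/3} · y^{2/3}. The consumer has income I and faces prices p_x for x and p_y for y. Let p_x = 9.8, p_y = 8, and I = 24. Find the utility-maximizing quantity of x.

MU_x/MU_y = (2/3·y)/(2/3·x); tangency sets this equal to p_x/p_y.
Rearranging, p_y·y = p_x·x. Substituting into the budget gives p_x·x·(1 + 1) = I.
Demand: x*(p_x,p_y,I) = 0.5·I/p_x and y* = 0.5·I/p_y.
At p_x=9.8, p_y=8, I=24: x* = 0.5·24/9.8 = 1.2245.

x* = 1.2245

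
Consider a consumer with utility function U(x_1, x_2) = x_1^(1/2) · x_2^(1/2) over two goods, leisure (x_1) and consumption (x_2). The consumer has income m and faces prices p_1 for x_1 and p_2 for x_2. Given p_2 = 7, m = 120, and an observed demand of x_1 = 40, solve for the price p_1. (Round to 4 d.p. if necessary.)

The MRS is x_2/x_1. Set MRS = p_1/p_2.
Rearranging, p_2·x_2 = p_1·x_1. Substituting into the budget gives p_1·x_1·(1 + 1) = m.
Demand: x_1*(p_1,p_2,m) = 0.5·m/p_1 and x_2* = 0.5·m/p_2.
Set x_1* = 40 in the demand function and solve for p_1: p_1 = 1.5.

p_1 = 1.5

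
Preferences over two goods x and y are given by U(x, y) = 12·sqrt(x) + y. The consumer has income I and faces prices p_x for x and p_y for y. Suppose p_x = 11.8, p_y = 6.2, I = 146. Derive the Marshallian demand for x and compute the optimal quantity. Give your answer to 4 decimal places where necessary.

x* = 9.9385

MU_x = 6/√x, MU_y = 1. Tangency: 6/√x = p_x/p_y.
Thus x* = (6·p_y/p_x)² — independent of I — with the rest of income spent on y.
Plugging in: x* = (6·6.2/11.8)² = 9.9385.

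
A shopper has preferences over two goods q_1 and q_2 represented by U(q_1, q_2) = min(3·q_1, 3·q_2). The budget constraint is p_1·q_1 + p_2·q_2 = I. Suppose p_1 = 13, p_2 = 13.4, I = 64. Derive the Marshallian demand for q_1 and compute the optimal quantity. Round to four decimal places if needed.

Leontief preferences: the optimum is at the kink where q_1/3 = q_2/3, i.e. q_2 = q_1.
Budget: p_1·q_1 + p_2·q_1 = I, so (3·p_1 + 3·p_2)·q_1 = 3·I.
Demand: q_1*(p_1,p_2,I) = 3·I/(3·p_1 + 3·p_2), q_2* = 3·I/(3·p_1 + 3·p_2).
Here 3·13 + 3·13.4 = 79.2, giving q_1* = 2.4242.

q_1* = 2.4242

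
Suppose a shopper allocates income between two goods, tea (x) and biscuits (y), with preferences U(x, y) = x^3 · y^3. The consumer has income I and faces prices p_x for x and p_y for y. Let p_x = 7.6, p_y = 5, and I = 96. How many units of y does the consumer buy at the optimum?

y* = 9.6

The MRS is y/x. Set MRS = p_x/p_y.
So 3·p_y·y = 3·p_x·x; combined with the budget, a share 0.5 of income goes to x.
Demand: x*(p_x,p_y,I) = 0.5·I/p_x and y* = 0.5·I/p_y.
At p_x=7.6, p_y=5, I=96: y* = 0.5·96/5 = 9.6.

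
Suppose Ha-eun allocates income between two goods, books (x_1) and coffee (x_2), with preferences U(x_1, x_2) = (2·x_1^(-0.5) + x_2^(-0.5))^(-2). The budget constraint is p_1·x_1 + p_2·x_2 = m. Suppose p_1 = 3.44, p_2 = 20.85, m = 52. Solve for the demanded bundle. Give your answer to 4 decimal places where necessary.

x_1* = 7.0355, x_2* = 1.3332

MU_x_1 ∝ 2·x_1^(-1.5), MU_x_2 ∝ x_2^(-1.5), so MRS = 2·(x_2/x_1)^(1.5) = p_1/p_2.
Solve for the ratio: x_2/x_1 = [(1/2)·p_1/p_2]^(2/3).
Substitute x_2 = (x_2/x_1)·x_1 into the budget: x_1* = m/(p_1 + p_2·(x_2/x_1)).
Numerically x_2/x_1 = 0.189502, so x_1* = 52/(3.44 + 20.85·0.189502) = 7.0355 and x_2* = 0.189502·7.0355 = 1.3332.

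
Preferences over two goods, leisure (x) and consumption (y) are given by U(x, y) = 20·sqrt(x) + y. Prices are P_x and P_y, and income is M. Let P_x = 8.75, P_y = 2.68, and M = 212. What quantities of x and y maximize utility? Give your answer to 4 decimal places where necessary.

Utility is quasi-linear in y; the FOC for x is 10/√x = P_x/P_y.
Solve: √x = 10·P_y/P_x, so x*(P_x,P_y) = (10·P_y/P_x)², and y* = (M − P_x·x*)/P_y.
Plugging in: x* = (10·2.68/8.75)² = 9.3811, y* = 48.4759.

x* = 9.3811, y* = 48.4759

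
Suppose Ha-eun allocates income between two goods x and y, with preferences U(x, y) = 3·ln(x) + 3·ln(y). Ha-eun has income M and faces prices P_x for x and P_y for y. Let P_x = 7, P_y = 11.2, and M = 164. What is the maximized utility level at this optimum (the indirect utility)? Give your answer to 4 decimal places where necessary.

V = 13.3548

Tangency: MRS = y/x = P_x/P_y.
So 3·P_y·y = 3·P_x·x; combined with the budget, a share 0.5 of income goes to x.
Demand: x*(P_x,P_y,M) = 0.5·M/P_x and y* = 0.5·M/P_y.
At P_x=7, P_y=11.2, M=164: x* = 0.5·164/7 = 11.7143, y* = 7.3214.
Utility at the optimum: U(11.7143, 7.3214) = 13.3548.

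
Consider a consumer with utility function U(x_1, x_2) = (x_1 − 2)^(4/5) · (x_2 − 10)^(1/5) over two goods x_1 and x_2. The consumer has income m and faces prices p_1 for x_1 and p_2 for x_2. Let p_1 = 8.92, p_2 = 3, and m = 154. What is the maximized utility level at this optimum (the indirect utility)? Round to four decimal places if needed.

Discretionary income = 154 − 2·8.92 − 10·3 = 106.16; x_1* = 2 + 0.8·106.16/8.92 = 11.5211; x_2* = 10 + 0.2·106.16/3 = 17.0773.
Utility at the optimum: U(11.5211, 17.0773) = 8.9727.

V = 8.9727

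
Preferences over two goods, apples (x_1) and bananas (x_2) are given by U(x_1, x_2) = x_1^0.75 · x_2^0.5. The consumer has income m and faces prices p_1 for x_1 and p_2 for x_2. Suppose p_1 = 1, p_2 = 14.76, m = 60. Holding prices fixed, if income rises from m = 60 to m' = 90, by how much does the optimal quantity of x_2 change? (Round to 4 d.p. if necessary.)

Δx_2* = 0.813

Demand: x_1*(p_1,p_2,m) = 0.6·m/p_1 and x_2* = 0.4·m/p_2.
At p_1=1, p_2=14.76, m=60: x_2* = 0.4·60/14.76 = 1.626.
At m' = 90: x_2* = 2.439. Change: 2.439 − 1.626 = 0.813.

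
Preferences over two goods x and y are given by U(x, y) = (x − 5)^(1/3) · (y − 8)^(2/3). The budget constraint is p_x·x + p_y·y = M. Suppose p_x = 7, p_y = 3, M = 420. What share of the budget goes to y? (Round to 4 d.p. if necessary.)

This is Cobb-Douglas in (x−5, y−8): tangency gives 1/3·p_y·(y−8) = 2/3·p_x·(x−5).
Substituting into the budget: x* = 5 + 1/3·(M − 5·p_x − 8·p_y)/p_x, and y* = 8 + 2/3·(…)/p_y.
Discretionary income = 420 − 5·7 − 8·3 = 361; x* = 5 + 1/3·361/7 = 22.1905; y* = 8 + 2/3·361/3 = 88.2222.
Expenditure on y: 3·88.2222 = 264.6667; share = 0.6302.

share on y = 0.6302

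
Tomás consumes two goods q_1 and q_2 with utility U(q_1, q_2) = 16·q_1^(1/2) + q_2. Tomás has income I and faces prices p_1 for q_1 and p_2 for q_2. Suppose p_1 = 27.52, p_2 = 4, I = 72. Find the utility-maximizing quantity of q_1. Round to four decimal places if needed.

q_1* = 1.3521

Utility is quasi-linear in q_2; the FOC for q_1 is 8/√q_1 = p_1/p_2.
Solve: √q_1 = 8·p_2/p_1, so q_1*(p_1,p_2) = (8·p_2/p_1)², and q_2* = (I − p_1·q_1*)/p_2.
Plugging in: q_1* = (8·4/27.52)² = 1.3521.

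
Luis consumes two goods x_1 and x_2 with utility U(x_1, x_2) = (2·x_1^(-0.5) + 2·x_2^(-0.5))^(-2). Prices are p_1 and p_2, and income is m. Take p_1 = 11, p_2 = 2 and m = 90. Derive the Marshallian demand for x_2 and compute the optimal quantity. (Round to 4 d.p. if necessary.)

x_2* = 16.2738

From the CES first-order condition, (x_2/x_1)^(1.5) = p_1/p_2.
Hence x_2/x_1 = (p_1/p_2)^(1/(1.5)), i.e. raised to the 2/3 power.
With the ratio pinned down, the budget gives x_1* = m/(p_1 + p_2·(x_2/x_1)) and x_2* = (x_2/x_1)·x_1*.
Numerically x_2/x_1 = 3.11584, so x_1* = 90/(11 + 2·3.11584) = 5.2229 and x_2* = 3.11584·5.2229 = 16.2738.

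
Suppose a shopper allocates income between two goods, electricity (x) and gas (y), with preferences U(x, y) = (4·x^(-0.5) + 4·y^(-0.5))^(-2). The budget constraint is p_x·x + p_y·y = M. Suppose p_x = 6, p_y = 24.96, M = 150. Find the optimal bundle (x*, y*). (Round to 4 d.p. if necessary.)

x* = 9.5848, y* = 3.7056

MU_x ∝ 4·x^(-1.5), MU_y ∝ 4·y^(-1.5), so MRS = (y/x)^(1.5) = p_x/p_y.
Hence y/x = (p_x/p_y)^(1/(1.5)), i.e. raised to the 2/3 power.
With the ratio pinned down, the budget gives x* = M/(p_x + p_y·(y/x)) and y* = (y/x)·x*.
Numerically y/x = 0.386608, so x* = 150/(6 + 24.96·0.386608) = 9.5848 and y* = 0.386608·9.5848 = 3.7056.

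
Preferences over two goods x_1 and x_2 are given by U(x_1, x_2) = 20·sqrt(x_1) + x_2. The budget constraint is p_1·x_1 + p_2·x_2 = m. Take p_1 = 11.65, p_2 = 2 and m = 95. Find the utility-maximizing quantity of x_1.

x_1* = 2.9472

Utility is quasi-linear in x_2; the FOC for x_1 is 10/√x_1 = p_1/p_2.
Solve: √x_1 = 10·p_2/p_1, so x_1*(p_1,p_2) = (10·p_2/p_1)², and x_2* = (m − p_1·x_1*)/p_2.
Plugging in: x_1* = (10·2/11.65)² = 2.9472.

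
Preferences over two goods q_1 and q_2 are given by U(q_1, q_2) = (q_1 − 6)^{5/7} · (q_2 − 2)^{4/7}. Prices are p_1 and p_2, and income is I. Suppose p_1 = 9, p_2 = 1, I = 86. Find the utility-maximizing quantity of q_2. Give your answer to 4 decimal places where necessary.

Substituting into the budget: q_1* = 6 + 5/9·(I − 6·p_1 − 2·p_2)/p_1, and q_2* = 2 + 4/9·(…)/p_2.
Discretionary income = 86 − 6·9 − 2·1 = 30; q_2* = 2 + 4/9·30/1 = 15.3333.

q_2* = 15.3333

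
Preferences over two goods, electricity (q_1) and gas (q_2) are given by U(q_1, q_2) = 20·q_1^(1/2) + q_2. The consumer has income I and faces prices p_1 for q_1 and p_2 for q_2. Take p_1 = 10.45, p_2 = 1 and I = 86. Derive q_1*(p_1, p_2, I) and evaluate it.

q_1* = 0.9157

Solve: √q_1 = 10·p_2/p_1, so q_1*(p_1,p_2) = (10·p_2/p_1)², and q_2* = (I − p_1·q_1*)/p_2.
Plugging in: q_1* = (10·1/10.45)² = 0.9157.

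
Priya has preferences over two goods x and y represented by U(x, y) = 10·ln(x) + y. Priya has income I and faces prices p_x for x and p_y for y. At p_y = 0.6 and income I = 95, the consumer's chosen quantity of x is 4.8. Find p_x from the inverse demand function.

MU_x = 10/x, MU_y = 1. Tangency: 10/x = p_x/p_y.
So x*(p_x,p_y) = 10·p_y/p_x, independent of income; and y* = (I − 10·p_y)/p_y.
Set x* = 4.8 in the demand function and solve for p_x: p_x = 1.25.

p_x = 1.25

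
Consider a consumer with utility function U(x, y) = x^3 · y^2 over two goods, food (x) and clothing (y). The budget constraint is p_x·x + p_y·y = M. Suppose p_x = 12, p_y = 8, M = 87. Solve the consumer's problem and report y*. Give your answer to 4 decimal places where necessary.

y* = 4.35

The MRS is (3/2)·y/x. Set MRS = p_x/p_y.
So 3·p_y·y = 2·p_x·x; combined with the budget, a share 0.6 of income goes to x.
Demand: x*(p_x,p_y,M) = 0.6·M/p_x and y* = 0.4·M/p_y.
At p_x=12, p_y=8, M=87: y* = 0.4·87/8 = 4.35.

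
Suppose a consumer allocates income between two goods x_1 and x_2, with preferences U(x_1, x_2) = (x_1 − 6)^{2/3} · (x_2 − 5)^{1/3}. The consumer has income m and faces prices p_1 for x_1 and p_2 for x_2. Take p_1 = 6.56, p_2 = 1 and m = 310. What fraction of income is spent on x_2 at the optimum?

This is Cobb-Douglas in (x_1−6, x_2−5): tangency gives 2/3·p_2·(x_2−5) = 1/3·p_1·(x_1−6).
Substituting into the budget: x_1* = 6 + 2/3·(m − 6·p_1 − 5·p_2)/p_1, and x_2* = 5 + 1/3·(…)/p_2.
Discretionary income = 310 − 6·6.56 − 5·1 = 265.64; x_1* = 6 + 2/3·265.64/6.56 = 32.9959; x_2* = 5 + 1/3·265.64/1 = 93.5467.
Expenditure on x_2: 1·93.5467 = 93.5467; share = 0.3018.

share on x_2 = 0.3018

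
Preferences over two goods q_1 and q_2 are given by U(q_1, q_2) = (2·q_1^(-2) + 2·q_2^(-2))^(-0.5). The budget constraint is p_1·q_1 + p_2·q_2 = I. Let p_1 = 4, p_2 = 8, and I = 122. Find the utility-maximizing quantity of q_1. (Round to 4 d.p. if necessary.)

MRS = MU_q_1/MU_q_2 = (q_2/q_1)^(3). Set equal to p_1/p_2.
Hence q_2/q_1 = (p_1/p_2)^(1/(3)), i.e. raised to the 1/3 power.
Substitute q_2 = (q_2/q_1)·q_1 into the budget: q_1* = I/(p_1 + p_2·(q_2/q_1)).
Numerically q_2/q_1 = 0.793701, so q_1* = 122/(4 + 8·0.793701) = 11.7879.

q_1* = 11.7879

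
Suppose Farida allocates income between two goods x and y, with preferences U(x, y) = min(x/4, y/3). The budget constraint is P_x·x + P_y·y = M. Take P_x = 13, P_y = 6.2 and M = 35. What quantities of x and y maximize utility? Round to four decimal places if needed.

With perfect complements, no substitution: consume in ratio x:y = 4:3.
Budget: P_x·x + P_y·(3/4)·x = M, so (4·P_x + 3·P_y)·x = 4·M.
Demand: x*(P_x,P_y,M) = 4·M/(4·P_x + 3·P_y), y* = 3·M/(4·P_x + 3·P_y).
Here 4·13 + 3·6.2 = 70.6, giving x* = 1.983 and y* = 1.4873.

x* = 1.983, y* = 1.4873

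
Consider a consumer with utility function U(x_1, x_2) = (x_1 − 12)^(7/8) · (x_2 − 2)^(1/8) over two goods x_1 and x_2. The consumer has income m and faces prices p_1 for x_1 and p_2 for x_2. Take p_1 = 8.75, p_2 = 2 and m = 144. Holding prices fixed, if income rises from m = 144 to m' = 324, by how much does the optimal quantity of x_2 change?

Discretionary income = 144 − 12·8.75 − 2·2 = 35; x_2* = 2 + 0.125·35/2 = 4.1875.
At m' = 324: x_2* = 15.4375. Change: 15.4375 − 4.1875 = 11.25.

Δx_2* = 11.25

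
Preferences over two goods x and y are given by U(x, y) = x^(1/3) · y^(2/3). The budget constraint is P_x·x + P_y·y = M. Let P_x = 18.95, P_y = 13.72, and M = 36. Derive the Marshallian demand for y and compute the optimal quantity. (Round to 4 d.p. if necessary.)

y* = 1.7493

The MRS is (1/2)·y/x. Set MRS = P_x/P_y.
Rearranging, P_y·y = 2·P_x·x. Substituting into the budget gives P_x·x·(1 + 2) = M.
Demand: x*(P_x,P_y,M) = 1/3·M/P_x and y* = 2/3·M/P_y.
At P_x=18.95, P_y=13.72, M=36: y* = 2/3·36/13.72 = 1.7493.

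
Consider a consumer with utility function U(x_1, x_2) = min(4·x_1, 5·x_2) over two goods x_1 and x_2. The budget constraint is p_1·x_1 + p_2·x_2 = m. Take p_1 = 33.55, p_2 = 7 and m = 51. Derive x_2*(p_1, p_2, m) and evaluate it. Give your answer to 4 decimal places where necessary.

Demand: x_1*(p_1,p_2,m) = 5·m/(5·p_1 + 4·p_2), x_2* = 4·m/(5·p_1 + 4·p_2).
Here 5·33.55 + 4·7 = 195.75, giving x_2* = 1.0421.

x_2* = 1.0421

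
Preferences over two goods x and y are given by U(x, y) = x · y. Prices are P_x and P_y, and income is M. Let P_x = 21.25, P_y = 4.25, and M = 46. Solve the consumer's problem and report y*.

y* = 5.4118

The MRS is y/x. Set MRS = P_x/P_y.
So P_y·y = P_x·x; combined with the budget, a share 0.5 of income goes to x.
Demand: x*(P_x,P_y,M) = 0.5·M/P_x and y* = 0.5·M/P_y.
At P_x=21.25, P_y=4.25, M=46: y* = 0.5·46/4.25 = 5.4118.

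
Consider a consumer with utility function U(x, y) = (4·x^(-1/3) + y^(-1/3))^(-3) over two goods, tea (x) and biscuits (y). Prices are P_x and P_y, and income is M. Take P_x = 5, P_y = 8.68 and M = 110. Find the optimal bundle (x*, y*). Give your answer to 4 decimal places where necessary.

MU_x ∝ 4·x^(-4/3), MU_y ∝ y^(-4/3), so MRS = 4·(y/x)^(4/3) = P_x/P_y.
Solve for the ratio: y/x = [(1/4)·P_x/P_y]^(0.75).
With the ratio pinned down, the budget gives x* = M/(P_x + P_y·(y/x)) and y* = (y/x)·x*.
Numerically y/x = 0.233772, so x* = 110/(5 + 8.68·0.233772) = 15.6491 and y* = 0.233772·15.6491 = 3.6583.

x* = 15.6491, y* = 3.6583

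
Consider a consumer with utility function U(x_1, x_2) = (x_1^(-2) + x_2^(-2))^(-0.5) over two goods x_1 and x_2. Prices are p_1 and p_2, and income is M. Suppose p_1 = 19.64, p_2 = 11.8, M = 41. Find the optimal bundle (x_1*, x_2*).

MU_x_1 ∝ x_1^(-3), MU_x_2 ∝ x_2^(-3), so MRS = (x_2/x_1)^(3) = p_1/p_2.
Hence x_2/x_1 = (p_1/p_2)^(1/(3)), i.e. raised to the 1/3 power.
Substitute x_2 = (x_2/x_1)·x_1 into the budget: x_1* = M/(p_1 + p_2·(x_2/x_1)).
Numerically x_2/x_1 = 1.185095, so x_1* = 41/(19.64 + 11.8·1.185095) = 1.2194 and x_2* = 1.185095·1.2194 = 1.4451.

x_1* = 1.2194, x_2* = 1.4451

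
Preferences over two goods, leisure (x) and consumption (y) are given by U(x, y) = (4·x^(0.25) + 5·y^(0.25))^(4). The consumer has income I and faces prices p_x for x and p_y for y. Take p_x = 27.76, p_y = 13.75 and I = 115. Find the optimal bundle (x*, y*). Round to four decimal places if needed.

Substitute y = (y/x)·x into the budget: x* = I/(p_x + p_y·(y/x)).
Numerically y/x = 3.435862, so x* = 115/(27.76 + 13.75·3.435862) = 1.5333 and y* = 3.435862·1.5333 = 5.2681.

x* = 1.5333, y* = 5.2681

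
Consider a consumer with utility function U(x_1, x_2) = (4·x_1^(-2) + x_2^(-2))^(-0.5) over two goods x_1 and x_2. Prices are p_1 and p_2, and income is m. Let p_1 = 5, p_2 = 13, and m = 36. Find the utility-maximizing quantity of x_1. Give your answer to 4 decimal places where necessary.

MU_x_1 ∝ 4·x_1^(-3), MU_x_2 ∝ x_2^(-3), so MRS = 4·(x_2/x_1)^(3) = p_1/p_2.
Hence x_2/x_1 = ((1/4)·p_1/p_2)^(1/(3)), i.e. raised to the 1/3 power.
Substitute x_2 = (x_2/x_1)·x_1 into the budget: x_1* = m/(p_1 + p_2·(x_2/x_1)).
Numerically x_2/x_1 = 0.45813, so x_1* = 36/(5 + 13·0.45813) = 3.286.

x_1* = 3.286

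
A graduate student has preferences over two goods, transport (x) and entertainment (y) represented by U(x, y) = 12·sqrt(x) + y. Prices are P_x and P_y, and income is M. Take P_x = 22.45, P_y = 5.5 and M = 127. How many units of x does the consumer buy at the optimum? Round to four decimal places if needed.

x* = 2.1607

Utility is quasi-linear in y; the FOC for x is 6/√x = P_x/P_y.
Thus x* = (6·P_y/P_x)² — independent of M — with the rest of income spent on y.
Plugging in: x* = (6·5.5/22.45)² = 2.1607.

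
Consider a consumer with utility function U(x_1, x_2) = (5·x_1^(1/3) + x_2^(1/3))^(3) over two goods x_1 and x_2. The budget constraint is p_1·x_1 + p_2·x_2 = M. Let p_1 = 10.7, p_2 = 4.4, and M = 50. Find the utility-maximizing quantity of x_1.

MU_x_1 ∝ 5·x_1^(-2/3), MU_x_2 ∝ x_2^(-2/3), so MRS = 5·(x_2/x_1)^(2/3) = p_1/p_2.
Solve for the ratio: x_2/x_1 = [(1/5)·p_1/p_2]^(1.5).
With the ratio pinned down, the budget gives x_1* = M/(p_1 + p_2·(x_2/x_1)) and x_2* = (x_2/x_1)·x_1*.
Numerically x_2/x_1 = 0.339189, so x_1* = 50/(10.7 + 4.4·0.339189) = 4.1009.

x_1* = 4.1009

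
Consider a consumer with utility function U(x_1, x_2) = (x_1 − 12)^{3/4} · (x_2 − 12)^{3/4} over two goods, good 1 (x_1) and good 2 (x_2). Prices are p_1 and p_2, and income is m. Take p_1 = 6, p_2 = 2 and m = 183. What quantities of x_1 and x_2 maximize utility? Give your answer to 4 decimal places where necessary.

x_1* = 19.25, x_2* = 33.75

MRS = (x_2−12)/(x_1−12). Tangency with p_1/p_2 gives x_2−12 = (p_1/p_2)·(x_1−12).
Substituting into the budget: x_1* = 12 + 0.5·(m − 12·p_1 − 12·p_2)/p_1, and x_2* = 12 + 0.5·(…)/p_2.
Discretionary income = 183 − 12·6 − 12·2 = 87; x_1* = 12 + 0.5·87/6 = 19.25; x_2* = 12 + 0.5·87/2 = 33.75.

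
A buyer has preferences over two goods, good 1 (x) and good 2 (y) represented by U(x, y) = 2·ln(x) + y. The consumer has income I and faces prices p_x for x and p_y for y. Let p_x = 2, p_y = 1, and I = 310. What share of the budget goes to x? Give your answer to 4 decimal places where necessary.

share on x = 0.0065

So x*(p_x,p_y) = 2·p_y/p_x, independent of income; and y* = (I − 2·p_y)/p_y.
At the given prices: x* = 2·1/2 = 1, and y* = 308.
Expenditure on x: 2·1 = 2; share = 0.0065.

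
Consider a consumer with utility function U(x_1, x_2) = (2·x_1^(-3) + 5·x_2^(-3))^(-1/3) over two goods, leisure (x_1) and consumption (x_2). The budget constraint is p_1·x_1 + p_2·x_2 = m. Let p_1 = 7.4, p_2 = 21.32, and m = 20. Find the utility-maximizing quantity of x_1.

Numerically x_2/x_1 = 0.965153, so x_1* = 20/(7.4 + 21.32·0.965153) = 0.7149.

x_1* = 0.7149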